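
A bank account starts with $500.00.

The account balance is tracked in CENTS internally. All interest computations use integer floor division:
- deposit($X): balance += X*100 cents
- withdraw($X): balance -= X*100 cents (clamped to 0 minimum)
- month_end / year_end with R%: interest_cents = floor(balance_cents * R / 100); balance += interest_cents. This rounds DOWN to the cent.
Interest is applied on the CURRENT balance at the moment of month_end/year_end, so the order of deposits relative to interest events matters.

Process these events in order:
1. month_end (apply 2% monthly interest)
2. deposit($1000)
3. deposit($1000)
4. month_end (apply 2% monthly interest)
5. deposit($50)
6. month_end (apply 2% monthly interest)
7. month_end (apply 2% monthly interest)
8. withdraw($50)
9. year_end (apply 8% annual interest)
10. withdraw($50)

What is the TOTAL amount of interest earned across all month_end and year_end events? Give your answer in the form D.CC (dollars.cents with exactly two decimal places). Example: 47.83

After 1 (month_end (apply 2% monthly interest)): balance=$510.00 total_interest=$10.00
After 2 (deposit($1000)): balance=$1510.00 total_interest=$10.00
After 3 (deposit($1000)): balance=$2510.00 total_interest=$10.00
After 4 (month_end (apply 2% monthly interest)): balance=$2560.20 total_interest=$60.20
After 5 (deposit($50)): balance=$2610.20 total_interest=$60.20
After 6 (month_end (apply 2% monthly interest)): balance=$2662.40 total_interest=$112.40
After 7 (month_end (apply 2% monthly interest)): balance=$2715.64 total_interest=$165.64
After 8 (withdraw($50)): balance=$2665.64 total_interest=$165.64
After 9 (year_end (apply 8% annual interest)): balance=$2878.89 total_interest=$378.89
After 10 (withdraw($50)): balance=$2828.89 total_interest=$378.89

Answer: 378.89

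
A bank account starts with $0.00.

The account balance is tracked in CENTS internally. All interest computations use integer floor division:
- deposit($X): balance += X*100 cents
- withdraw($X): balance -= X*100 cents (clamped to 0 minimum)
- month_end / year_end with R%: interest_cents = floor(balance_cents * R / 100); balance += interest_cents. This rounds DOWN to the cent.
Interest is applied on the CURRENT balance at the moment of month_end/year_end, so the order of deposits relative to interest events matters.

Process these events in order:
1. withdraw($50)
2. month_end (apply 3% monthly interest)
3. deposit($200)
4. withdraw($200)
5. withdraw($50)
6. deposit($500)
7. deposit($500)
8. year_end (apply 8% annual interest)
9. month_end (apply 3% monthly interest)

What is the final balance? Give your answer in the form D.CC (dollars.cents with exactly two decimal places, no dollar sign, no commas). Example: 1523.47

Answer: 1112.40

Derivation:
After 1 (withdraw($50)): balance=$0.00 total_interest=$0.00
After 2 (month_end (apply 3% monthly interest)): balance=$0.00 total_interest=$0.00
After 3 (deposit($200)): balance=$200.00 total_interest=$0.00
After 4 (withdraw($200)): balance=$0.00 total_interest=$0.00
After 5 (withdraw($50)): balance=$0.00 total_interest=$0.00
After 6 (deposit($500)): balance=$500.00 total_interest=$0.00
After 7 (deposit($500)): balance=$1000.00 total_interest=$0.00
After 8 (year_end (apply 8% annual interest)): balance=$1080.00 total_interest=$80.00
After 9 (month_end (apply 3% monthly interest)): balance=$1112.40 total_interest=$112.40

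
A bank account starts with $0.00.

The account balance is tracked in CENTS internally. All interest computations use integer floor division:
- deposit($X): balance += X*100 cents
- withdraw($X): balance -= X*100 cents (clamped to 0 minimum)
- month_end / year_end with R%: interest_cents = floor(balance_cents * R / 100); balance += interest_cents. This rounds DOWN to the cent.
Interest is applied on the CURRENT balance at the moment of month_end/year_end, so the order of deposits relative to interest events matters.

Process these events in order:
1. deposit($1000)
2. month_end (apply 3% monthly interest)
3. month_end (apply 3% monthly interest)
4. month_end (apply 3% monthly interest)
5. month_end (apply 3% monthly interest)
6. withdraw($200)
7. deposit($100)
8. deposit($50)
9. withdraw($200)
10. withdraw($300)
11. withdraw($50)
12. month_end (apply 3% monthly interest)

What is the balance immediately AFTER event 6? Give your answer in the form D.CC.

After 1 (deposit($1000)): balance=$1000.00 total_interest=$0.00
After 2 (month_end (apply 3% monthly interest)): balance=$1030.00 total_interest=$30.00
After 3 (month_end (apply 3% monthly interest)): balance=$1060.90 total_interest=$60.90
After 4 (month_end (apply 3% monthly interest)): balance=$1092.72 total_interest=$92.72
After 5 (month_end (apply 3% monthly interest)): balance=$1125.50 total_interest=$125.50
After 6 (withdraw($200)): balance=$925.50 total_interest=$125.50

Answer: 925.50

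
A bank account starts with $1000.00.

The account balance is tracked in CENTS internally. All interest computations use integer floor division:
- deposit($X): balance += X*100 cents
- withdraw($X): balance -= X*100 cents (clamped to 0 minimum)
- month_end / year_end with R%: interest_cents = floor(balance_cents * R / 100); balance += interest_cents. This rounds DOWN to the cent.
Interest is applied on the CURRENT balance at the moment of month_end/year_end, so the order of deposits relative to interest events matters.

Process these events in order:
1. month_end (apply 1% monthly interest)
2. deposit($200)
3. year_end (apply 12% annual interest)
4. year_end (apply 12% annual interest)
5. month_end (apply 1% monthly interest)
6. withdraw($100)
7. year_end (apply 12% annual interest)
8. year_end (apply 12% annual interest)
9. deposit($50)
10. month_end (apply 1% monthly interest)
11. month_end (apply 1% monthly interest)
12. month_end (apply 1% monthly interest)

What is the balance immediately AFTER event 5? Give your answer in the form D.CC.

Answer: 1532.99

Derivation:
After 1 (month_end (apply 1% monthly interest)): balance=$1010.00 total_interest=$10.00
After 2 (deposit($200)): balance=$1210.00 total_interest=$10.00
After 3 (year_end (apply 12% annual interest)): balance=$1355.20 total_interest=$155.20
After 4 (year_end (apply 12% annual interest)): balance=$1517.82 total_interest=$317.82
After 5 (month_end (apply 1% monthly interest)): balance=$1532.99 total_interest=$332.99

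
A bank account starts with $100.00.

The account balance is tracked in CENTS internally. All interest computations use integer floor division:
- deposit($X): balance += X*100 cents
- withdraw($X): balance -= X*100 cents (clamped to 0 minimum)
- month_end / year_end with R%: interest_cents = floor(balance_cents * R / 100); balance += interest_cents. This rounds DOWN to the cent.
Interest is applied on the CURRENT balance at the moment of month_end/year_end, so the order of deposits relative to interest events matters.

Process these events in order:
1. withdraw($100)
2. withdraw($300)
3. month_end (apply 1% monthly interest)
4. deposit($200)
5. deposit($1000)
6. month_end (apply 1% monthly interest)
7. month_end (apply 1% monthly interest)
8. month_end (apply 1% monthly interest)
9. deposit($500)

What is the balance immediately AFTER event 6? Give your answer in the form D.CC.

Answer: 1212.00

Derivation:
After 1 (withdraw($100)): balance=$0.00 total_interest=$0.00
After 2 (withdraw($300)): balance=$0.00 total_interest=$0.00
After 3 (month_end (apply 1% monthly interest)): balance=$0.00 total_interest=$0.00
After 4 (deposit($200)): balance=$200.00 total_interest=$0.00
After 5 (deposit($1000)): balance=$1200.00 total_interest=$0.00
After 6 (month_end (apply 1% monthly interest)): balance=$1212.00 total_interest=$12.00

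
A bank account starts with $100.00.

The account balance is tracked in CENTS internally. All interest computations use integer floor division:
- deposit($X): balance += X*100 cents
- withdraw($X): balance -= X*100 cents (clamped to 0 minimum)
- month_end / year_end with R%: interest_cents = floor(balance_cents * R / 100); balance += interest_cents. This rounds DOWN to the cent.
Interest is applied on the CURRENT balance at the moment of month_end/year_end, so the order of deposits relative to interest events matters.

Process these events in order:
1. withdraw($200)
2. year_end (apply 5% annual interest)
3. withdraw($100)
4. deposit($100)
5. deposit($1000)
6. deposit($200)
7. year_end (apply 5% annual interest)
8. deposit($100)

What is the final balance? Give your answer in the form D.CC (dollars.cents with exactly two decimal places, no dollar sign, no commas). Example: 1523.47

Answer: 1465.00

Derivation:
After 1 (withdraw($200)): balance=$0.00 total_interest=$0.00
After 2 (year_end (apply 5% annual interest)): balance=$0.00 total_interest=$0.00
After 3 (withdraw($100)): balance=$0.00 total_interest=$0.00
After 4 (deposit($100)): balance=$100.00 total_interest=$0.00
After 5 (deposit($1000)): balance=$1100.00 total_interest=$0.00
After 6 (deposit($200)): balance=$1300.00 total_interest=$0.00
After 7 (year_end (apply 5% annual interest)): balance=$1365.00 total_interest=$65.00
After 8 (deposit($100)): balance=$1465.00 total_interest=$65.00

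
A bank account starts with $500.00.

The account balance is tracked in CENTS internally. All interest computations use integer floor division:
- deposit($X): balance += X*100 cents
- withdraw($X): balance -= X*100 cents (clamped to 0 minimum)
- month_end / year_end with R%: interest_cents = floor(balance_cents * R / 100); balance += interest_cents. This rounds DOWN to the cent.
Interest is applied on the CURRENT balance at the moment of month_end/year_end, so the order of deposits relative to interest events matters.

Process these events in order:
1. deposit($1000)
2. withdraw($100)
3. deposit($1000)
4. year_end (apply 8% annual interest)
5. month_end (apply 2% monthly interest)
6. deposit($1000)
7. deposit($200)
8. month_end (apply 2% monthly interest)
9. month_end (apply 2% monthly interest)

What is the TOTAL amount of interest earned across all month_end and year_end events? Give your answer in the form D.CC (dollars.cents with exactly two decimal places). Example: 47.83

Answer: 399.12

Derivation:
After 1 (deposit($1000)): balance=$1500.00 total_interest=$0.00
After 2 (withdraw($100)): balance=$1400.00 total_interest=$0.00
After 3 (deposit($1000)): balance=$2400.00 total_interest=$0.00
After 4 (year_end (apply 8% annual interest)): balance=$2592.00 total_interest=$192.00
After 5 (month_end (apply 2% monthly interest)): balance=$2643.84 total_interest=$243.84
After 6 (deposit($1000)): balance=$3643.84 total_interest=$243.84
After 7 (deposit($200)): balance=$3843.84 total_interest=$243.84
After 8 (month_end (apply 2% monthly interest)): balance=$3920.71 total_interest=$320.71
After 9 (month_end (apply 2% monthly interest)): balance=$3999.12 total_interest=$399.12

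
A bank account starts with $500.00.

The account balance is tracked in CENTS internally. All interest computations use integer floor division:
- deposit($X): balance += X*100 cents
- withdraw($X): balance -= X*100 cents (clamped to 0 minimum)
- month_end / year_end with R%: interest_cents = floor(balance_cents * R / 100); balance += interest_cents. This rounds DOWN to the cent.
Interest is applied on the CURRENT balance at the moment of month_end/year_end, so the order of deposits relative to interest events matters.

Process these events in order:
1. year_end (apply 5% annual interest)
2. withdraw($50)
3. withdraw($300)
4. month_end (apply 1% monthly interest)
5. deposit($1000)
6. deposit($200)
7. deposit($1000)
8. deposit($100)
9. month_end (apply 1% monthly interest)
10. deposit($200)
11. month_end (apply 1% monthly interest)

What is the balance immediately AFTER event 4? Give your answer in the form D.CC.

Answer: 176.75

Derivation:
After 1 (year_end (apply 5% annual interest)): balance=$525.00 total_interest=$25.00
After 2 (withdraw($50)): balance=$475.00 total_interest=$25.00
After 3 (withdraw($300)): balance=$175.00 total_interest=$25.00
After 4 (month_end (apply 1% monthly interest)): balance=$176.75 total_interest=$26.75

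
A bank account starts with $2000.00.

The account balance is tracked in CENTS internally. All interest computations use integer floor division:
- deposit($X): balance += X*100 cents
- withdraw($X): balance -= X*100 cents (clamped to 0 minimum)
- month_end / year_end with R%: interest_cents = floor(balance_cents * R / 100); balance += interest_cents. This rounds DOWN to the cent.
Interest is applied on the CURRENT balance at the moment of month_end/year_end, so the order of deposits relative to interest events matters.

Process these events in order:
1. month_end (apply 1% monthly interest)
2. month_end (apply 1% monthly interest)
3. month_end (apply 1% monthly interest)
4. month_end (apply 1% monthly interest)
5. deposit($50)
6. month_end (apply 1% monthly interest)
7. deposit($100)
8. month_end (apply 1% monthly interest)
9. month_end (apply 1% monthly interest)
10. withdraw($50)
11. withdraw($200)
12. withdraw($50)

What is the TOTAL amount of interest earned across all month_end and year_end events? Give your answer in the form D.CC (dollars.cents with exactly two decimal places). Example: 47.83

After 1 (month_end (apply 1% monthly interest)): balance=$2020.00 total_interest=$20.00
After 2 (month_end (apply 1% monthly interest)): balance=$2040.20 total_interest=$40.20
After 3 (month_end (apply 1% monthly interest)): balance=$2060.60 total_interest=$60.60
After 4 (month_end (apply 1% monthly interest)): balance=$2081.20 total_interest=$81.20
After 5 (deposit($50)): balance=$2131.20 total_interest=$81.20
After 6 (month_end (apply 1% monthly interest)): balance=$2152.51 total_interest=$102.51
After 7 (deposit($100)): balance=$2252.51 total_interest=$102.51
After 8 (month_end (apply 1% monthly interest)): balance=$2275.03 total_interest=$125.03
After 9 (month_end (apply 1% monthly interest)): balance=$2297.78 total_interest=$147.78
After 10 (withdraw($50)): balance=$2247.78 total_interest=$147.78
After 11 (withdraw($200)): balance=$2047.78 total_interest=$147.78
After 12 (withdraw($50)): balance=$1997.78 total_interest=$147.78

Answer: 147.78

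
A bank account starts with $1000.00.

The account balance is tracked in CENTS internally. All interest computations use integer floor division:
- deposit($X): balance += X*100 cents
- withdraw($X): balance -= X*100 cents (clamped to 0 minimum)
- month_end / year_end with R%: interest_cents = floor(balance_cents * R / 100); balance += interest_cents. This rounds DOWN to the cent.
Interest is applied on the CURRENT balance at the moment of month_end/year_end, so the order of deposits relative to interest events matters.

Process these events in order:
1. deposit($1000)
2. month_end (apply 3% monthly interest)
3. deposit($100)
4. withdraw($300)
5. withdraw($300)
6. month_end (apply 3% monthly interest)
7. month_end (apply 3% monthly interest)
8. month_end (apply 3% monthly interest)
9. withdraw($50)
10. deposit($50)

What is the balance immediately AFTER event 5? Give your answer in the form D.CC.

Answer: 1560.00

Derivation:
After 1 (deposit($1000)): balance=$2000.00 total_interest=$0.00
After 2 (month_end (apply 3% monthly interest)): balance=$2060.00 total_interest=$60.00
After 3 (deposit($100)): balance=$2160.00 total_interest=$60.00
After 4 (withdraw($300)): balance=$1860.00 total_interest=$60.00
After 5 (withdraw($300)): balance=$1560.00 total_interest=$60.00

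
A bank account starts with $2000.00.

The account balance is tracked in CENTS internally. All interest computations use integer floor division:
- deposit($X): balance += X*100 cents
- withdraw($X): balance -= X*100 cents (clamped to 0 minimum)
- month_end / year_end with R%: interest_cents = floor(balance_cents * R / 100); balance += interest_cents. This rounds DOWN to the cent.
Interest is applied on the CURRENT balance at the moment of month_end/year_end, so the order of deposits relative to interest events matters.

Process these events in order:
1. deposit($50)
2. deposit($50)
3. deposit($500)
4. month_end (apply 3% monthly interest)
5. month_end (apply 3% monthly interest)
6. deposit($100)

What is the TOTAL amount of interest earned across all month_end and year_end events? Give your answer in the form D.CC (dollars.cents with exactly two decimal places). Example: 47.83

After 1 (deposit($50)): balance=$2050.00 total_interest=$0.00
After 2 (deposit($50)): balance=$2100.00 total_interest=$0.00
After 3 (deposit($500)): balance=$2600.00 total_interest=$0.00
After 4 (month_end (apply 3% monthly interest)): balance=$2678.00 total_interest=$78.00
After 5 (month_end (apply 3% monthly interest)): balance=$2758.34 total_interest=$158.34
After 6 (deposit($100)): balance=$2858.34 total_interest=$158.34

Answer: 158.34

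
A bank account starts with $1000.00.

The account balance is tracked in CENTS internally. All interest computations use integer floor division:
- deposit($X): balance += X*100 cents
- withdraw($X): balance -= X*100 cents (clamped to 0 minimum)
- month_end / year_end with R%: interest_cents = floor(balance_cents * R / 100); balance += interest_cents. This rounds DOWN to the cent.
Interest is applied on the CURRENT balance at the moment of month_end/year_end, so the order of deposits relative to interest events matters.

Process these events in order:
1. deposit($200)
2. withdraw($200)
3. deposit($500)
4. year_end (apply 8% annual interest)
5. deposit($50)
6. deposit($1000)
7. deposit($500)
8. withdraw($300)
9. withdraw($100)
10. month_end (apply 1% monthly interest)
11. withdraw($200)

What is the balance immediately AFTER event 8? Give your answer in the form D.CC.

After 1 (deposit($200)): balance=$1200.00 total_interest=$0.00
After 2 (withdraw($200)): balance=$1000.00 total_interest=$0.00
After 3 (deposit($500)): balance=$1500.00 total_interest=$0.00
After 4 (year_end (apply 8% annual interest)): balance=$1620.00 total_interest=$120.00
After 5 (deposit($50)): balance=$1670.00 total_interest=$120.00
After 6 (deposit($1000)): balance=$2670.00 total_interest=$120.00
After 7 (deposit($500)): balance=$3170.00 total_interest=$120.00
After 8 (withdraw($300)): balance=$2870.00 total_interest=$120.00

Answer: 2870.00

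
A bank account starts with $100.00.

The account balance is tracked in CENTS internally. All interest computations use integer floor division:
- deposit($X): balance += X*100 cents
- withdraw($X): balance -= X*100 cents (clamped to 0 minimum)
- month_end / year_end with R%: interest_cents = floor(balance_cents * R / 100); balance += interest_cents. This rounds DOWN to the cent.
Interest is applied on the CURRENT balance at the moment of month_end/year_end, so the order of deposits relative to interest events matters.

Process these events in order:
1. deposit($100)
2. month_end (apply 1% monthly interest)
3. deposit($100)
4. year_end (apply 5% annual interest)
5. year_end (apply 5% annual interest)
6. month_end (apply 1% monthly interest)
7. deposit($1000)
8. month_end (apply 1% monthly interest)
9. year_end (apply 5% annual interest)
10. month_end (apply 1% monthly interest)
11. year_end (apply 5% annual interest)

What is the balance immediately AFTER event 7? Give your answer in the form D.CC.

After 1 (deposit($100)): balance=$200.00 total_interest=$0.00
After 2 (month_end (apply 1% monthly interest)): balance=$202.00 total_interest=$2.00
After 3 (deposit($100)): balance=$302.00 total_interest=$2.00
After 4 (year_end (apply 5% annual interest)): balance=$317.10 total_interest=$17.10
After 5 (year_end (apply 5% annual interest)): balance=$332.95 total_interest=$32.95
After 6 (month_end (apply 1% monthly interest)): balance=$336.27 total_interest=$36.27
After 7 (deposit($1000)): balance=$1336.27 total_interest=$36.27

Answer: 1336.27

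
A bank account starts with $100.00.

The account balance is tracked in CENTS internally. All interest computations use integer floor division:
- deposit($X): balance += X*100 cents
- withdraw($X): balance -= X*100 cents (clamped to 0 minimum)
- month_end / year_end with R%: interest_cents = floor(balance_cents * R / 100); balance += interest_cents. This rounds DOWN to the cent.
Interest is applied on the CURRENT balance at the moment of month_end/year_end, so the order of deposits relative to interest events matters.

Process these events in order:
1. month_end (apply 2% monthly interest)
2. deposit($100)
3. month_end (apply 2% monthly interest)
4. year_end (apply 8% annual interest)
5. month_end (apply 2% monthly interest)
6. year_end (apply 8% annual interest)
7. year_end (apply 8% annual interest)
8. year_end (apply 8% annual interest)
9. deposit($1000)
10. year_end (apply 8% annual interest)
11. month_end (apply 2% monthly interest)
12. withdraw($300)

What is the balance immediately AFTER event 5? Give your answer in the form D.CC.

Answer: 226.97

Derivation:
After 1 (month_end (apply 2% monthly interest)): balance=$102.00 total_interest=$2.00
After 2 (deposit($100)): balance=$202.00 total_interest=$2.00
After 3 (month_end (apply 2% monthly interest)): balance=$206.04 total_interest=$6.04
After 4 (year_end (apply 8% annual interest)): balance=$222.52 total_interest=$22.52
After 5 (month_end (apply 2% monthly interest)): balance=$226.97 total_interest=$26.97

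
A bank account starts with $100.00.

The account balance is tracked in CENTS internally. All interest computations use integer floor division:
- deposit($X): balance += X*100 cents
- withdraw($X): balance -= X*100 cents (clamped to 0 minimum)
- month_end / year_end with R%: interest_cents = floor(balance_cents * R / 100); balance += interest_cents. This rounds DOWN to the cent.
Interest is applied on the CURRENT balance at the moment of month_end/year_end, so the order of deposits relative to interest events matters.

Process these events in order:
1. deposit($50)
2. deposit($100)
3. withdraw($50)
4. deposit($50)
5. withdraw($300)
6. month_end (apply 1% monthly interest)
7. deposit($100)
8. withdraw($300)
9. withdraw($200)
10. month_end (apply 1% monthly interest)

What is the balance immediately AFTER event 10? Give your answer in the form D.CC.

Answer: 0.00

Derivation:
After 1 (deposit($50)): balance=$150.00 total_interest=$0.00
After 2 (deposit($100)): balance=$250.00 total_interest=$0.00
After 3 (withdraw($50)): balance=$200.00 total_interest=$0.00
After 4 (deposit($50)): balance=$250.00 total_interest=$0.00
After 5 (withdraw($300)): balance=$0.00 total_interest=$0.00
After 6 (month_end (apply 1% monthly interest)): balance=$0.00 total_interest=$0.00
After 7 (deposit($100)): balance=$100.00 total_interest=$0.00
After 8 (withdraw($300)): balance=$0.00 total_interest=$0.00
After 9 (withdraw($200)): balance=$0.00 total_interest=$0.00
After 10 (month_end (apply 1% monthly interest)): balance=$0.00 total_interest=$0.00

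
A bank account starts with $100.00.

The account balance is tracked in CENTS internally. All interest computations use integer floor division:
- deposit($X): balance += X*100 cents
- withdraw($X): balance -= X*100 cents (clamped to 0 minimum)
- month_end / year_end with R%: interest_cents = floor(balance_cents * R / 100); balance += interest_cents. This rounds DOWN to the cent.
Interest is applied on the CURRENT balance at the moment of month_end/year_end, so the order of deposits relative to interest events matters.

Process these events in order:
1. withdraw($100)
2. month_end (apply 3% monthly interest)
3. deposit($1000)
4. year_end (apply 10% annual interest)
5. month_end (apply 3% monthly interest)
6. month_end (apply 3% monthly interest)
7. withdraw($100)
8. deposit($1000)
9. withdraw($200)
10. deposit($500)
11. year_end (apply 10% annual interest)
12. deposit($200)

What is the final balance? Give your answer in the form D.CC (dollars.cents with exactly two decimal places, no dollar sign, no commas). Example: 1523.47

Answer: 2803.68

Derivation:
After 1 (withdraw($100)): balance=$0.00 total_interest=$0.00
After 2 (month_end (apply 3% monthly interest)): balance=$0.00 total_interest=$0.00
After 3 (deposit($1000)): balance=$1000.00 total_interest=$0.00
After 4 (year_end (apply 10% annual interest)): balance=$1100.00 total_interest=$100.00
After 5 (month_end (apply 3% monthly interest)): balance=$1133.00 total_interest=$133.00
After 6 (month_end (apply 3% monthly interest)): balance=$1166.99 total_interest=$166.99
After 7 (withdraw($100)): balance=$1066.99 total_interest=$166.99
After 8 (deposit($1000)): balance=$2066.99 total_interest=$166.99
After 9 (withdraw($200)): balance=$1866.99 total_interest=$166.99
After 10 (deposit($500)): balance=$2366.99 total_interest=$166.99
After 11 (year_end (apply 10% annual interest)): balance=$2603.68 total_interest=$403.68
After 12 (deposit($200)): balance=$2803.68 total_interest=$403.68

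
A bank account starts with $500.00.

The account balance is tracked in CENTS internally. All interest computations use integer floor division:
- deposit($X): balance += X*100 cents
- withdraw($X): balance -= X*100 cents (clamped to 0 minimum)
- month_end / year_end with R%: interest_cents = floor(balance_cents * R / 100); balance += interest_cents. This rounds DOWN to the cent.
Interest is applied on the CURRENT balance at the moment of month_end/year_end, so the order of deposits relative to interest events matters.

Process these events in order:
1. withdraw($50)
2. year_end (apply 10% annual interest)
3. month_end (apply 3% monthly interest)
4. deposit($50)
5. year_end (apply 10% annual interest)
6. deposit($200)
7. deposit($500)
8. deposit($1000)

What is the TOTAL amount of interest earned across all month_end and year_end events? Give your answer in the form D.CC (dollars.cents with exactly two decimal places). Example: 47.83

After 1 (withdraw($50)): balance=$450.00 total_interest=$0.00
After 2 (year_end (apply 10% annual interest)): balance=$495.00 total_interest=$45.00
After 3 (month_end (apply 3% monthly interest)): balance=$509.85 total_interest=$59.85
After 4 (deposit($50)): balance=$559.85 total_interest=$59.85
After 5 (year_end (apply 10% annual interest)): balance=$615.83 total_interest=$115.83
After 6 (deposit($200)): balance=$815.83 total_interest=$115.83
After 7 (deposit($500)): balance=$1315.83 total_interest=$115.83
After 8 (deposit($1000)): balance=$2315.83 total_interest=$115.83

Answer: 115.83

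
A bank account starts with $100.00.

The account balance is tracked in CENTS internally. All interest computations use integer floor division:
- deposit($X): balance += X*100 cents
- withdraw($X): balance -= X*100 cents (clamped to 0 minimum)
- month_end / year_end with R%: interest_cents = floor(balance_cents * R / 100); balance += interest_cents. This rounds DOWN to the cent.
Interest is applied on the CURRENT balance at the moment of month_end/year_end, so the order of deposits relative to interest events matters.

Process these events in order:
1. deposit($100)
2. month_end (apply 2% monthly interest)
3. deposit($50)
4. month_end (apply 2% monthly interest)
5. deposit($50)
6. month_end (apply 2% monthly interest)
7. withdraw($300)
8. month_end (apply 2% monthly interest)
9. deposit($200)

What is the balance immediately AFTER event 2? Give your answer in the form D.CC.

Answer: 204.00

Derivation:
After 1 (deposit($100)): balance=$200.00 total_interest=$0.00
After 2 (month_end (apply 2% monthly interest)): balance=$204.00 total_interest=$4.00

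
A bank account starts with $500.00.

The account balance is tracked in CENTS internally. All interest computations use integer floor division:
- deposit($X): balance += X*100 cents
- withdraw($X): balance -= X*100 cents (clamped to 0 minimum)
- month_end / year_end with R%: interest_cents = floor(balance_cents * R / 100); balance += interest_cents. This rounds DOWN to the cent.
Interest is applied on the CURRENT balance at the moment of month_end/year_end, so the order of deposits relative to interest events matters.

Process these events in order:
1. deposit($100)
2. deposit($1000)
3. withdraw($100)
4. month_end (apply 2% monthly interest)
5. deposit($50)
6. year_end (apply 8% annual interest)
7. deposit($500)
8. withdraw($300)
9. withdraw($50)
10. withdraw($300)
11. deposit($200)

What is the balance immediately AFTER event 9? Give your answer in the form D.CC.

Answer: 1856.40

Derivation:
After 1 (deposit($100)): balance=$600.00 total_interest=$0.00
After 2 (deposit($1000)): balance=$1600.00 total_interest=$0.00
After 3 (withdraw($100)): balance=$1500.00 total_interest=$0.00
After 4 (month_end (apply 2% monthly interest)): balance=$1530.00 total_interest=$30.00
After 5 (deposit($50)): balance=$1580.00 total_interest=$30.00
After 6 (year_end (apply 8% annual interest)): balance=$1706.40 total_interest=$156.40
After 7 (deposit($500)): balance=$2206.40 total_interest=$156.40
After 8 (withdraw($300)): balance=$1906.40 total_interest=$156.40
After 9 (withdraw($50)): balance=$1856.40 total_interest=$156.40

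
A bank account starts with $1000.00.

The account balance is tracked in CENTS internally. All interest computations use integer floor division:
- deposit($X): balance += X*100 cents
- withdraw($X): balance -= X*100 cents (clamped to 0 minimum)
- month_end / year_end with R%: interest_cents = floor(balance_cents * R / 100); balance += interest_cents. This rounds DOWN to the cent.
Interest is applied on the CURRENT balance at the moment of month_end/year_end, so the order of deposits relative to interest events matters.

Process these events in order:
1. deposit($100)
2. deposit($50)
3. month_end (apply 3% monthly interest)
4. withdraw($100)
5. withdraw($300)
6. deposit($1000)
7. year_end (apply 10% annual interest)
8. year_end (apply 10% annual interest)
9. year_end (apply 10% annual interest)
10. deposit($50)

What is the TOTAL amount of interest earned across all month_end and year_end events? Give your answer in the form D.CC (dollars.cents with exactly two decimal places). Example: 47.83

Answer: 625.16

Derivation:
After 1 (deposit($100)): balance=$1100.00 total_interest=$0.00
After 2 (deposit($50)): balance=$1150.00 total_interest=$0.00
After 3 (month_end (apply 3% monthly interest)): balance=$1184.50 total_interest=$34.50
After 4 (withdraw($100)): balance=$1084.50 total_interest=$34.50
After 5 (withdraw($300)): balance=$784.50 total_interest=$34.50
After 6 (deposit($1000)): balance=$1784.50 total_interest=$34.50
After 7 (year_end (apply 10% annual interest)): balance=$1962.95 total_interest=$212.95
After 8 (year_end (apply 10% annual interest)): balance=$2159.24 total_interest=$409.24
After 9 (year_end (apply 10% annual interest)): balance=$2375.16 total_interest=$625.16
After 10 (deposit($50)): balance=$2425.16 total_interest=$625.16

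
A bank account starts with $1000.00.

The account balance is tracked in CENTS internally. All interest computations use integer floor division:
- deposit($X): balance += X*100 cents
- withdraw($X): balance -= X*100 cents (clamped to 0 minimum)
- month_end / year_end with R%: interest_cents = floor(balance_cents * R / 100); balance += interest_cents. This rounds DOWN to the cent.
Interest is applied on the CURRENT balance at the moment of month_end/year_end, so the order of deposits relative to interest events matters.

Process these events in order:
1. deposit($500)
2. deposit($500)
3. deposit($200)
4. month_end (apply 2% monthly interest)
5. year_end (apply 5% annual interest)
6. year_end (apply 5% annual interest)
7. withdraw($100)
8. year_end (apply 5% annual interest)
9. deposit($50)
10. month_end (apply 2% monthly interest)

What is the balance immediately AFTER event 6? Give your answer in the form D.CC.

After 1 (deposit($500)): balance=$1500.00 total_interest=$0.00
After 2 (deposit($500)): balance=$2000.00 total_interest=$0.00
After 3 (deposit($200)): balance=$2200.00 total_interest=$0.00
After 4 (month_end (apply 2% monthly interest)): balance=$2244.00 total_interest=$44.00
After 5 (year_end (apply 5% annual interest)): balance=$2356.20 total_interest=$156.20
After 6 (year_end (apply 5% annual interest)): balance=$2474.01 total_interest=$274.01

Answer: 2474.01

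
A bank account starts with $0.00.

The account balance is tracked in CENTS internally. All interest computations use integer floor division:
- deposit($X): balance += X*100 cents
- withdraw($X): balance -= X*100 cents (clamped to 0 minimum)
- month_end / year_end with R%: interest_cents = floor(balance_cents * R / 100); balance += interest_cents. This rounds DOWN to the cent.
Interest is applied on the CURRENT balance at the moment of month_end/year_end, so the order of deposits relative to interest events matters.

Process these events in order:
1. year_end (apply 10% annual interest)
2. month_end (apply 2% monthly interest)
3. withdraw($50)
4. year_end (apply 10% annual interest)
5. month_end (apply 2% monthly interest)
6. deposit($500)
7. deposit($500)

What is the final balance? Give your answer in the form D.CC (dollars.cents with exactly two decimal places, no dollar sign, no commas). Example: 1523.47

After 1 (year_end (apply 10% annual interest)): balance=$0.00 total_interest=$0.00
After 2 (month_end (apply 2% monthly interest)): balance=$0.00 total_interest=$0.00
After 3 (withdraw($50)): balance=$0.00 total_interest=$0.00
After 4 (year_end (apply 10% annual interest)): balance=$0.00 total_interest=$0.00
After 5 (month_end (apply 2% monthly interest)): balance=$0.00 total_interest=$0.00
After 6 (deposit($500)): balance=$500.00 total_interest=$0.00
After 7 (deposit($500)): balance=$1000.00 total_interest=$0.00

Answer: 1000.00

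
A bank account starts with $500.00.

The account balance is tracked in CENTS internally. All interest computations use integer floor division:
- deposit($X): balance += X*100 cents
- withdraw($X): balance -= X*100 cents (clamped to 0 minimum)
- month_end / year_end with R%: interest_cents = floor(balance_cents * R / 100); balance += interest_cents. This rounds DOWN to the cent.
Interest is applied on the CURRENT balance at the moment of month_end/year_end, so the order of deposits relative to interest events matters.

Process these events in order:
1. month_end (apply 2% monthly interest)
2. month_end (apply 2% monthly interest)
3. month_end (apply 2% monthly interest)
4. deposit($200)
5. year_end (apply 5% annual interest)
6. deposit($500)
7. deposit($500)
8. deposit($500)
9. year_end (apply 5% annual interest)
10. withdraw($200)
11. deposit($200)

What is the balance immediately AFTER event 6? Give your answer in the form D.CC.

After 1 (month_end (apply 2% monthly interest)): balance=$510.00 total_interest=$10.00
After 2 (month_end (apply 2% monthly interest)): balance=$520.20 total_interest=$20.20
After 3 (month_end (apply 2% monthly interest)): balance=$530.60 total_interest=$30.60
After 4 (deposit($200)): balance=$730.60 total_interest=$30.60
After 5 (year_end (apply 5% annual interest)): balance=$767.13 total_interest=$67.13
After 6 (deposit($500)): balance=$1267.13 total_interest=$67.13

Answer: 1267.13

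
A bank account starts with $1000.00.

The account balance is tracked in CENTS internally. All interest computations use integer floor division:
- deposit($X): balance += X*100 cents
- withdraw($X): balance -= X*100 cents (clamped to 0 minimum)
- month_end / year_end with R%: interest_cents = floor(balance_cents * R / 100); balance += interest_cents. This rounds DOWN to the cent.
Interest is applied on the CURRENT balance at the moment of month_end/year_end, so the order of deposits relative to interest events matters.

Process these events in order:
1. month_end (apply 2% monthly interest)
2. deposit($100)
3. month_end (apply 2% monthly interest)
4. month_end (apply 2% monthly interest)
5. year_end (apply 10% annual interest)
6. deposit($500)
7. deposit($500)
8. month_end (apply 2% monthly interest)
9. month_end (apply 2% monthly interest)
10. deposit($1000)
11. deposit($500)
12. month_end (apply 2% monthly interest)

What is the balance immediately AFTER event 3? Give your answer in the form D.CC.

After 1 (month_end (apply 2% monthly interest)): balance=$1020.00 total_interest=$20.00
After 2 (deposit($100)): balance=$1120.00 total_interest=$20.00
After 3 (month_end (apply 2% monthly interest)): balance=$1142.40 total_interest=$42.40

Answer: 1142.40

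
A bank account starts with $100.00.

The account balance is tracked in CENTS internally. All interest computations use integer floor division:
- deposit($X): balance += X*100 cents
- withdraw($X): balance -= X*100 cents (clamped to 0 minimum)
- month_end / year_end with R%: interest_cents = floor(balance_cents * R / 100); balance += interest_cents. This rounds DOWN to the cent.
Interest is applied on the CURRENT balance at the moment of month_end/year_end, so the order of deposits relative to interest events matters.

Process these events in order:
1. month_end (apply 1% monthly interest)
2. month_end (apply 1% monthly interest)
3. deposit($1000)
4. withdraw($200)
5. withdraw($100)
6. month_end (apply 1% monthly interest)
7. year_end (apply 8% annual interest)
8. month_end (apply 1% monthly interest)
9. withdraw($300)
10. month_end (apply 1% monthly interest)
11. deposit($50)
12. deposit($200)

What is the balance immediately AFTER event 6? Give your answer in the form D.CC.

Answer: 810.03

Derivation:
After 1 (month_end (apply 1% monthly interest)): balance=$101.00 total_interest=$1.00
After 2 (month_end (apply 1% monthly interest)): balance=$102.01 total_interest=$2.01
After 3 (deposit($1000)): balance=$1102.01 total_interest=$2.01
After 4 (withdraw($200)): balance=$902.01 total_interest=$2.01
After 5 (withdraw($100)): balance=$802.01 total_interest=$2.01
After 6 (month_end (apply 1% monthly interest)): balance=$810.03 total_interest=$10.03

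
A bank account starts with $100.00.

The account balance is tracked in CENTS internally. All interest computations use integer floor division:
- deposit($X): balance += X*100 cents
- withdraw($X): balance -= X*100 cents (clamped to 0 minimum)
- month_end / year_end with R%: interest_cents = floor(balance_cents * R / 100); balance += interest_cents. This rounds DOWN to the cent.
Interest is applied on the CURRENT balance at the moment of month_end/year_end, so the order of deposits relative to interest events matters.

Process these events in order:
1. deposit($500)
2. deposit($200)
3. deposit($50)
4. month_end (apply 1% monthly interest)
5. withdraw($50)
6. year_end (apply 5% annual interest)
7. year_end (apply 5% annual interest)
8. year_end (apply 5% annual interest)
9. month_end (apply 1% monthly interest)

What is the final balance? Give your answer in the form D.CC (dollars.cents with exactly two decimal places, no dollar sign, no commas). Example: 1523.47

After 1 (deposit($500)): balance=$600.00 total_interest=$0.00
After 2 (deposit($200)): balance=$800.00 total_interest=$0.00
After 3 (deposit($50)): balance=$850.00 total_interest=$0.00
After 4 (month_end (apply 1% monthly interest)): balance=$858.50 total_interest=$8.50
After 5 (withdraw($50)): balance=$808.50 total_interest=$8.50
After 6 (year_end (apply 5% annual interest)): balance=$848.92 total_interest=$48.92
After 7 (year_end (apply 5% annual interest)): balance=$891.36 total_interest=$91.36
After 8 (year_end (apply 5% annual interest)): balance=$935.92 total_interest=$135.92
After 9 (month_end (apply 1% monthly interest)): balance=$945.27 total_interest=$145.27

Answer: 945.27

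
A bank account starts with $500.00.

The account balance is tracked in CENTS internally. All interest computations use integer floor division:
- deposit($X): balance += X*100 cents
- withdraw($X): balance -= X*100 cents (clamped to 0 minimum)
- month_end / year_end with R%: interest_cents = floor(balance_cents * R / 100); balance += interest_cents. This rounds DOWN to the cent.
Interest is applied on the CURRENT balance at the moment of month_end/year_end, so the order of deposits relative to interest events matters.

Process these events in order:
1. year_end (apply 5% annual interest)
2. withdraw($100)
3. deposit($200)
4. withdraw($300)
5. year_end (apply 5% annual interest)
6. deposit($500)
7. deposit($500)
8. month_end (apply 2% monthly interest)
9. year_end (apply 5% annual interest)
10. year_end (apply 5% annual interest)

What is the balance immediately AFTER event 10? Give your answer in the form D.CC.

After 1 (year_end (apply 5% annual interest)): balance=$525.00 total_interest=$25.00
After 2 (withdraw($100)): balance=$425.00 total_interest=$25.00
After 3 (deposit($200)): balance=$625.00 total_interest=$25.00
After 4 (withdraw($300)): balance=$325.00 total_interest=$25.00
After 5 (year_end (apply 5% annual interest)): balance=$341.25 total_interest=$41.25
After 6 (deposit($500)): balance=$841.25 total_interest=$41.25
After 7 (deposit($500)): balance=$1341.25 total_interest=$41.25
After 8 (month_end (apply 2% monthly interest)): balance=$1368.07 total_interest=$68.07
After 9 (year_end (apply 5% annual interest)): balance=$1436.47 total_interest=$136.47
After 10 (year_end (apply 5% annual interest)): balance=$1508.29 total_interest=$208.29

Answer: 1508.29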